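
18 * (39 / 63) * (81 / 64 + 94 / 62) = 215241 / 6944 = 31.00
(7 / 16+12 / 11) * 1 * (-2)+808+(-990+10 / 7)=-113115 / 616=-183.63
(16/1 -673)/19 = -657/19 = -34.58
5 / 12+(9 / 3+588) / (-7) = -7057 / 84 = -84.01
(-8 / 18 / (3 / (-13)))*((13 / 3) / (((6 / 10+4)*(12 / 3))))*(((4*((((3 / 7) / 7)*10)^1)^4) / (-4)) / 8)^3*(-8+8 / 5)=69300562500000000 / 4406368321753027531223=0.00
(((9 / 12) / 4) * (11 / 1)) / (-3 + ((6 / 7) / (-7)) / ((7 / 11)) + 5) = 11319 / 9920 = 1.14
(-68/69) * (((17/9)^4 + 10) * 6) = -20281816/150903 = -134.40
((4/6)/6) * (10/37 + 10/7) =440/2331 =0.19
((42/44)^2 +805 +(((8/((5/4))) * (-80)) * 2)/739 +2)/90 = 57694963/6438168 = 8.96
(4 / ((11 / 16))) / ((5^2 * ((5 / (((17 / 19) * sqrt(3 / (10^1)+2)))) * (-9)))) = -544 * sqrt(230) / 1175625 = -0.01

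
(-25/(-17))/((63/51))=25/21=1.19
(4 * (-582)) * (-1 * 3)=6984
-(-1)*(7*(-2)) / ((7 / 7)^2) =-14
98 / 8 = 49 / 4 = 12.25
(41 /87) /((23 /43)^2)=75809 /46023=1.65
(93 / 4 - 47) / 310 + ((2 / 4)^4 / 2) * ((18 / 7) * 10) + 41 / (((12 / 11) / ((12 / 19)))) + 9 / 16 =1650935 / 65968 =25.03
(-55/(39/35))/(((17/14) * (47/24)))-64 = -880368/10387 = -84.76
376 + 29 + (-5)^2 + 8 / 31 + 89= 519.26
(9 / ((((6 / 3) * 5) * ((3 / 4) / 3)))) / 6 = 3 / 5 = 0.60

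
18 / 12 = 3 / 2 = 1.50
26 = 26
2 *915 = 1830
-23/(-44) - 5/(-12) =31/33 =0.94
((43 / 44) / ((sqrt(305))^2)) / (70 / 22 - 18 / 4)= -43 / 17690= -0.00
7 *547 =3829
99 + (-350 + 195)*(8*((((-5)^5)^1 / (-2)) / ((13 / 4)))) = -7748713 / 13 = -596054.85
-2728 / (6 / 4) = -5456 / 3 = -1818.67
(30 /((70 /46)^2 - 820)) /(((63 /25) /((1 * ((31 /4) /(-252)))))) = 409975 /915632424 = 0.00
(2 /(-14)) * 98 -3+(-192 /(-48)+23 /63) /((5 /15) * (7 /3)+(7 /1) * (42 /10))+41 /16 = -1086943 /76048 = -14.29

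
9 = 9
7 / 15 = 0.47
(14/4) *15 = 105/2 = 52.50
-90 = -90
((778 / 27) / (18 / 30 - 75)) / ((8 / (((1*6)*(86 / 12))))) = -2.08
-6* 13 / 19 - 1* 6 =-192 / 19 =-10.11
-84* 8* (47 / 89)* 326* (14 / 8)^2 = -354299.73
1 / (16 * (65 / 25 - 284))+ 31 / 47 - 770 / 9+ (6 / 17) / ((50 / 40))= -22829351557 / 269806320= -84.61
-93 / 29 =-3.21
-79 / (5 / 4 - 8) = 316 / 27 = 11.70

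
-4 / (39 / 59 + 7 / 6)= -1416 / 647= -2.19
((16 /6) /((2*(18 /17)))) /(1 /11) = 374 /27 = 13.85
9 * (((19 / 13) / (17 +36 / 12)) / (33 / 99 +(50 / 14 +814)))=0.00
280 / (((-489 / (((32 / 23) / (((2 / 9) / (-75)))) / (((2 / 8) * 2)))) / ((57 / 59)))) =519.51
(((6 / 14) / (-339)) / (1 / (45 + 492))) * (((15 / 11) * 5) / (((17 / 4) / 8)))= -1288800 / 147917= -8.71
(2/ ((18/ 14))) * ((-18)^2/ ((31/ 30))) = 15120/ 31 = 487.74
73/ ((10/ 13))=949/ 10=94.90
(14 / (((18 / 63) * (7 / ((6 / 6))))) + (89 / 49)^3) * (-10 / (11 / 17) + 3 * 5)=-7642560 / 1294139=-5.91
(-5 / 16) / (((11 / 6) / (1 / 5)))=-3 / 88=-0.03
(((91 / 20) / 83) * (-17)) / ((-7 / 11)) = 2431 / 1660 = 1.46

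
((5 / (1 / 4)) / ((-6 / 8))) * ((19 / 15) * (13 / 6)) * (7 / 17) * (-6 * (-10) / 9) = -276640 / 1377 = -200.90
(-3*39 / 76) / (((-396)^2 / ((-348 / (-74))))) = -377 / 8166048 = -0.00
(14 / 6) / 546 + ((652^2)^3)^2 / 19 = 1380978782844589831401606353271128083 / 4446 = 310611512110793934188395500000000.00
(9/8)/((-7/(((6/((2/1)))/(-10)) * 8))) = 27/70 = 0.39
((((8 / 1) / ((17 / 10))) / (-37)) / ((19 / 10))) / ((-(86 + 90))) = 50 / 131461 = 0.00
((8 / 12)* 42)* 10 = 280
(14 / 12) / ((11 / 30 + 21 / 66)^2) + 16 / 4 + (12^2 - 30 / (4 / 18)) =15.49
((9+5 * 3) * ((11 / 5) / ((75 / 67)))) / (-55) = -536 / 625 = -0.86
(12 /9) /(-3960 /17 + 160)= -17 /930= -0.02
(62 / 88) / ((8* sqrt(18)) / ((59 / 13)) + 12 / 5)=-539555 / 16008432 + 594425* sqrt(2) / 8004216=0.07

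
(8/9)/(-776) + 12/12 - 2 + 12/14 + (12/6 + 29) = 188561/6111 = 30.86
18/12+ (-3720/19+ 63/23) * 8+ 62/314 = -211686935/137218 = -1542.71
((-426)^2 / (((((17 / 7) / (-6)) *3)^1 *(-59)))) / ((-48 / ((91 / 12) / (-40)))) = 3211117 / 320960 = 10.00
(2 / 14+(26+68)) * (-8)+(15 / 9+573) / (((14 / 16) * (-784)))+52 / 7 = -768202 / 1029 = -746.55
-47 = -47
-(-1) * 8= 8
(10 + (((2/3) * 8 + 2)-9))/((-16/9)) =-75/16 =-4.69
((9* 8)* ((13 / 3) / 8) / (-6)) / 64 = -13 / 128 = -0.10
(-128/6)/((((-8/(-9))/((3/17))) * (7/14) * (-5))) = 144/85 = 1.69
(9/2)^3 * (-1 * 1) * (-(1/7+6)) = 31347/56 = 559.77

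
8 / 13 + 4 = 60 / 13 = 4.62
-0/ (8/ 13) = 0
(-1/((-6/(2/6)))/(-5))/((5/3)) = -1/150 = -0.01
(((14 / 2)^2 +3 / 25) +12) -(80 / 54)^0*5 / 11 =16683 / 275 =60.67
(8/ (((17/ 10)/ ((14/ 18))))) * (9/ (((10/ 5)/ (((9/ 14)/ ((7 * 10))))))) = 0.15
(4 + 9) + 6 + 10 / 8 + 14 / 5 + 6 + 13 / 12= 452 / 15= 30.13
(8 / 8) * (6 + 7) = 13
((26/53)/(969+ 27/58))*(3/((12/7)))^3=129311/47682192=0.00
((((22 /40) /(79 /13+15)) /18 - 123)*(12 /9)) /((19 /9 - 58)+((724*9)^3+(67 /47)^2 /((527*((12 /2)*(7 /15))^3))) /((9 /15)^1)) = -9689101446346546 /27241859595152484926167845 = -0.00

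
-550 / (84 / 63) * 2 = -825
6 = 6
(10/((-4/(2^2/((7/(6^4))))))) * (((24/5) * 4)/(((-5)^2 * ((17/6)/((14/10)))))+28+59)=-2406430944/14875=-161776.87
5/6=0.83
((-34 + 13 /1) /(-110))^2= 441 /12100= 0.04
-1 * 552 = -552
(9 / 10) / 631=9 / 6310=0.00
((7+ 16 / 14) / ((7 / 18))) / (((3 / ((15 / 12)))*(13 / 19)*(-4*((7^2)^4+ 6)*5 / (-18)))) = 29241 / 14688728236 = 0.00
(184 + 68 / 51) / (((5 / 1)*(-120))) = -139 / 450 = -0.31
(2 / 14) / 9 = 1 / 63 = 0.02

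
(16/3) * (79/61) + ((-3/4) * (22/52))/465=20373667/2949960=6.91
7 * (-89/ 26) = -623/ 26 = -23.96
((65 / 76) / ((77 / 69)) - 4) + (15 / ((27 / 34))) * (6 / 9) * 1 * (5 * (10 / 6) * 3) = 49231079 / 158004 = 311.58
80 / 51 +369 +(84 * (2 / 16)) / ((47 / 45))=380.62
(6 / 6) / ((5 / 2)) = 2 / 5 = 0.40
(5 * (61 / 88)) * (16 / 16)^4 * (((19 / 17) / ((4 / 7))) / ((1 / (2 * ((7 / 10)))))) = 56791 / 5984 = 9.49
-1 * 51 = -51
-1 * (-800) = 800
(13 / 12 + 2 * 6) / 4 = 157 / 48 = 3.27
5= 5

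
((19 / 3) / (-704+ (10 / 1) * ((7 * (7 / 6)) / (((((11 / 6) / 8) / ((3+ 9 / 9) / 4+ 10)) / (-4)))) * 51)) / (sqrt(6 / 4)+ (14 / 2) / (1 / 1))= -7 / 6002880+ sqrt(6) / 12005760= -0.00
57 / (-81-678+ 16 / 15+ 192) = -855 / 8489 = -0.10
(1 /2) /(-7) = -0.07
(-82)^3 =-551368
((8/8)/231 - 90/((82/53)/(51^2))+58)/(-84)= 358108144/198891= 1800.52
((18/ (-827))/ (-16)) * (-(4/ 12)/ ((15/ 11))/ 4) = -11/ 132320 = -0.00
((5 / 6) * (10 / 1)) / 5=5 / 3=1.67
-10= -10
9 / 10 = 0.90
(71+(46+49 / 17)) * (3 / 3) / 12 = 1019 / 102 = 9.99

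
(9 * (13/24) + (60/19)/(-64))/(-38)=-1467/11552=-0.13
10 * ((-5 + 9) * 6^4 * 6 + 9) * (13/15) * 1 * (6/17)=1617876/17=95169.18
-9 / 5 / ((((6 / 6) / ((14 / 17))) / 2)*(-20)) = 63 / 425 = 0.15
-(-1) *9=9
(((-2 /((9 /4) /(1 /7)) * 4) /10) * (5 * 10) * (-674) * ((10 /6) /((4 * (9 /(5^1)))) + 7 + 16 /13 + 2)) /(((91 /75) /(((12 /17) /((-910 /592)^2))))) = 138789155164160 /31475907099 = 4409.38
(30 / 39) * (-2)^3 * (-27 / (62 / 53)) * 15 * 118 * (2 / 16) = 12664350 / 403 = 31425.19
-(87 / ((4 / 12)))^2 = -68121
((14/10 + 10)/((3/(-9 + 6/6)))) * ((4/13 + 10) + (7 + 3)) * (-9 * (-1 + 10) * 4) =13001472/65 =200022.65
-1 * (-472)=472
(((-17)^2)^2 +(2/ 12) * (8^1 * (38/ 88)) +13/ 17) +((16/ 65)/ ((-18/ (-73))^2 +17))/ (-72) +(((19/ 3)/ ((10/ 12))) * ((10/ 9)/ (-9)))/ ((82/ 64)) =306526327785705961/ 3670024264335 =83521.61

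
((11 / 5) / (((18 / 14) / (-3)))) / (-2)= 77 / 30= 2.57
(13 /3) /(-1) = -13 /3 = -4.33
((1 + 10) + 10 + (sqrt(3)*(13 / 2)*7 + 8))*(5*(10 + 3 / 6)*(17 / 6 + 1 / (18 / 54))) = 35525 / 4 + 111475*sqrt(3) / 8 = 33016.30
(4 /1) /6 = 0.67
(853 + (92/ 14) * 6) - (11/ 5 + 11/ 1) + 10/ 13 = 400399/ 455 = 880.00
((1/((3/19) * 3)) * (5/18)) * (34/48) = 1615/3888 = 0.42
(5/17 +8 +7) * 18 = 4680/17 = 275.29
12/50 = 6/25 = 0.24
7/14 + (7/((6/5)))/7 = 1.33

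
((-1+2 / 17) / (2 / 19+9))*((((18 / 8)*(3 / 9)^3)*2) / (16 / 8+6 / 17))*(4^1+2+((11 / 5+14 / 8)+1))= -4161 / 55360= -0.08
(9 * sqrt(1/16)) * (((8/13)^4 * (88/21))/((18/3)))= 45056/199927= 0.23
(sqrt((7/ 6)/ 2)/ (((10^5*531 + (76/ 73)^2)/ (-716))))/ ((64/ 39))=-12400583*sqrt(21)/ 9055036984832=-0.00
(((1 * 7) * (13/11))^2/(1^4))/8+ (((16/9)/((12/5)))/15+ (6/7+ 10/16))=2767957/274428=10.09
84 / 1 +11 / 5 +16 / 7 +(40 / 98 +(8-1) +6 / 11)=259904 / 2695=96.44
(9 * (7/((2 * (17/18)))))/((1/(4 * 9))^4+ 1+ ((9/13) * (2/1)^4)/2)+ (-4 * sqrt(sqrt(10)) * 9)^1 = 1768635648/346720763-36 * 10^(1/4) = -58.92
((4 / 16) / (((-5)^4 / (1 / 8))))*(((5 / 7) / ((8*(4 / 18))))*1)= 9 / 448000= 0.00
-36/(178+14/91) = -0.20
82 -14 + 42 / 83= 5686 / 83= 68.51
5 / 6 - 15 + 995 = 5885 / 6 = 980.83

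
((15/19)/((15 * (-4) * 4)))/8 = -0.00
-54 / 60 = -9 / 10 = -0.90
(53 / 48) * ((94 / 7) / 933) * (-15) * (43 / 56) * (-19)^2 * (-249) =16047134095 / 975296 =16453.60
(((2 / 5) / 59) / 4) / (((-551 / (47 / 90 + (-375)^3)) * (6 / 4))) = 4746093703 / 43887150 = 108.14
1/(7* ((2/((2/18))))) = 1/126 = 0.01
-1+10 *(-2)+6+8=-7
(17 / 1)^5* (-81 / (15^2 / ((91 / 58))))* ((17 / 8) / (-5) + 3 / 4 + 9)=-433747855359 / 58000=-7478411.30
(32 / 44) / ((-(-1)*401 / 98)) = 784 / 4411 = 0.18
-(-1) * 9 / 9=1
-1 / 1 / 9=-1 / 9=-0.11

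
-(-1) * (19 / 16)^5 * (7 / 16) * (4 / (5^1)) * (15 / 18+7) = 814636571 / 125829120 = 6.47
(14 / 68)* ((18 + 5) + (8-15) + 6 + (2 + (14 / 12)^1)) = 1057 / 204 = 5.18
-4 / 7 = -0.57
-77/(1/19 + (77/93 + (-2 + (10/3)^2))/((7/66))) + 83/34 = 63878453/39432010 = 1.62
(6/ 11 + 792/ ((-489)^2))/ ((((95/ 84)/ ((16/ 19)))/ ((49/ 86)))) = 0.23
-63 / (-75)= 21 / 25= 0.84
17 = 17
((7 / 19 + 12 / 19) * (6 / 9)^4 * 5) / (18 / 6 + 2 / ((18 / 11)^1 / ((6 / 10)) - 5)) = 2000 / 4293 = 0.47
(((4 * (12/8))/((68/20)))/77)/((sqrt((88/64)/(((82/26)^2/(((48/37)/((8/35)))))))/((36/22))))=2952 * sqrt(42735)/14413399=0.04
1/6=0.17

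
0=0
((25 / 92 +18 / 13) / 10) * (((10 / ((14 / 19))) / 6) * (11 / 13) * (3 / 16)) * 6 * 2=0.71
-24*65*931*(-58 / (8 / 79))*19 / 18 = 2634157435 / 3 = 878052478.33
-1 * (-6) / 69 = 2 / 23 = 0.09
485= 485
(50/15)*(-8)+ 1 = -77/3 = -25.67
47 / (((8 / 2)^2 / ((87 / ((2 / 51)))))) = 208539 / 32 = 6516.84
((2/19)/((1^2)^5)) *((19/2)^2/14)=19/28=0.68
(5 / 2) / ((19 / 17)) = 85 / 38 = 2.24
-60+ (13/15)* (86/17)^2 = -163952/4335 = -37.82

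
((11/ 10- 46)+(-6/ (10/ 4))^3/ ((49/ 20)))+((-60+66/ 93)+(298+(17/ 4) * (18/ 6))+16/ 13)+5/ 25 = 202.35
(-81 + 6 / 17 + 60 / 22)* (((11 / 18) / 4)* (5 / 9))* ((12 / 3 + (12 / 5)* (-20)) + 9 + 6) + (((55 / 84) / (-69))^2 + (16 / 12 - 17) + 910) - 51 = 591152044535 / 571091472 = 1035.13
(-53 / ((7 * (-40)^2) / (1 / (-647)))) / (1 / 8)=53 / 905800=0.00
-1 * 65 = -65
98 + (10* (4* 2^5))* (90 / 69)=40654 / 23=1767.57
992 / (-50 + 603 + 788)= 992 / 1341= 0.74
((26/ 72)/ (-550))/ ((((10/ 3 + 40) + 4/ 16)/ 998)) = -6487/ 431475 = -0.02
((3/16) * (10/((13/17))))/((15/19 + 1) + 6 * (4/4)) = 4845/15392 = 0.31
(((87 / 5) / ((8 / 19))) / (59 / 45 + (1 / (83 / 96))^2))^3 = 3797.03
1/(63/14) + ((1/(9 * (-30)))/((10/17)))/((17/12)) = 49/225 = 0.22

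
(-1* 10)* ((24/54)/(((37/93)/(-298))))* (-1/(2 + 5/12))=-1478080/1073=-1377.52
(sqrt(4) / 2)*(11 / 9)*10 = 110 / 9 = 12.22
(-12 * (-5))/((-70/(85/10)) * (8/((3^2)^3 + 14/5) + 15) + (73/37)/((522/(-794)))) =-36041662260/76060206643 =-0.47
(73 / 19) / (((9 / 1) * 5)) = 0.09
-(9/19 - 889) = 16882/19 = 888.53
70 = 70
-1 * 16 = -16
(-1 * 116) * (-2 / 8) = 29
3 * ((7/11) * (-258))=-5418/11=-492.55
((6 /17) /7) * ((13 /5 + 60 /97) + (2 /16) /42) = 524981 /3232040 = 0.16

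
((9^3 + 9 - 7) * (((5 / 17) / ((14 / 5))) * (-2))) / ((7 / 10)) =-10750 / 49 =-219.39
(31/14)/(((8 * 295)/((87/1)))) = 0.08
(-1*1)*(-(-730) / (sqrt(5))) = -146*sqrt(5) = -326.47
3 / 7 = 0.43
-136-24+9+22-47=-176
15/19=0.79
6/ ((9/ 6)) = 4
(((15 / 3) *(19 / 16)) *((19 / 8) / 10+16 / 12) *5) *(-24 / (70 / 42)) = -21489 / 32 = -671.53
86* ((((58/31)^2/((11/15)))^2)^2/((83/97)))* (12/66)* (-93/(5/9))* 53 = -30956994878492854597248000/367767523260824863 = -84175444.87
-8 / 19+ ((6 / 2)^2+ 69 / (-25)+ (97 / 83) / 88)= 20234331 / 3469400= 5.83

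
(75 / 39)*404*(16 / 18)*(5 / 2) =202000 / 117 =1726.50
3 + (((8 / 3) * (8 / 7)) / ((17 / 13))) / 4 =3.58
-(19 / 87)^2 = -361 / 7569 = -0.05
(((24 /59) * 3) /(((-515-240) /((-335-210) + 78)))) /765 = 3736 /3786325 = 0.00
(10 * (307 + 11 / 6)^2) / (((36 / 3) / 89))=1527956005 / 216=7073870.39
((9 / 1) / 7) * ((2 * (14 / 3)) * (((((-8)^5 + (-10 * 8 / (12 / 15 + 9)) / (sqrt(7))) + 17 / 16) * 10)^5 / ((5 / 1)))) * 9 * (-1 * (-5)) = -944003058955199150533326351379967264915625 / 2314037239808-225075150064154906056079859362016796875 * sqrt(7) / 3100448333024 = -408138422407176454961834400000.00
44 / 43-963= -41365 / 43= -961.98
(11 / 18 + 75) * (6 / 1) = 1361 / 3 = 453.67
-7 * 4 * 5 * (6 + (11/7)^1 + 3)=-1480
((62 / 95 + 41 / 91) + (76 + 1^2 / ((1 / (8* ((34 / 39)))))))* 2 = 168.16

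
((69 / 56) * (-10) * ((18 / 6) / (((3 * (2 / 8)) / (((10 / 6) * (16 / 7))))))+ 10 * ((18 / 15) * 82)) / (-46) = -19508 / 1127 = -17.31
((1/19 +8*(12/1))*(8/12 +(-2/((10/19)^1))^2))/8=82709/456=181.38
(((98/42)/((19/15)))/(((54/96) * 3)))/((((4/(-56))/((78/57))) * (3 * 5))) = -40768/29241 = -1.39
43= 43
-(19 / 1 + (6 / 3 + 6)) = -27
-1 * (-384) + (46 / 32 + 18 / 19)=117461 / 304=386.38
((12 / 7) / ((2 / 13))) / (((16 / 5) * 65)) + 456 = 25539 / 56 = 456.05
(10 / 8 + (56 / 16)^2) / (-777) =-9 / 518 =-0.02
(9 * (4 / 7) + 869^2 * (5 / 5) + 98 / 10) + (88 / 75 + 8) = 396472186 / 525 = 755185.12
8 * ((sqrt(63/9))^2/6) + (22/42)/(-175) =34289/3675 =9.33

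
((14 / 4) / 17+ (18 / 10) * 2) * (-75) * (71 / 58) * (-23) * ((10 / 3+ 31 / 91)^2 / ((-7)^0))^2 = 314496111749143715 / 214776777852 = 1464292.90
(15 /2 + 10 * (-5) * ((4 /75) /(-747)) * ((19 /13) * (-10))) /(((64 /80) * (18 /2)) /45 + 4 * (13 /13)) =10848875 /6059664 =1.79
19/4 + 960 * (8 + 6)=13444.75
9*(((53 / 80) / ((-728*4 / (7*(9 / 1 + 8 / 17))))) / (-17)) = 76797 / 9617920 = 0.01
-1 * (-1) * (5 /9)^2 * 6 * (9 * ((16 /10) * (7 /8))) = 70 /3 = 23.33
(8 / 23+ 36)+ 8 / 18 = 7616 / 207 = 36.79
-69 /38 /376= -69 /14288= -0.00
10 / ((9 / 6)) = 20 / 3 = 6.67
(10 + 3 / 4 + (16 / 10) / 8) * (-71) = -777.45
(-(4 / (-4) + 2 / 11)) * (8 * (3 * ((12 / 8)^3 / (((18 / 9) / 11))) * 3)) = 2187 / 2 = 1093.50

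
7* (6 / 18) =7 / 3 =2.33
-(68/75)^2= -4624/5625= -0.82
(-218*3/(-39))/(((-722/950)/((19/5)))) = -1090/13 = -83.85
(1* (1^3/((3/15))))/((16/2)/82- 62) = -205/2538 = -0.08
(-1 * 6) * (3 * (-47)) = 846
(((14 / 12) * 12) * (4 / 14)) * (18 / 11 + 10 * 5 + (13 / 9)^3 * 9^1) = 280700 / 891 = 315.04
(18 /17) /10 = 9 /85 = 0.11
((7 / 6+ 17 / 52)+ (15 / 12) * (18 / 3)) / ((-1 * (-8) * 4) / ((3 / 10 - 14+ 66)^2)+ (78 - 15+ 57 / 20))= 83426345 / 610946349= 0.14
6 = 6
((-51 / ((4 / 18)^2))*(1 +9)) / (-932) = 20655 / 1864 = 11.08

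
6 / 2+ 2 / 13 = 41 / 13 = 3.15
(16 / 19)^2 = 256 / 361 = 0.71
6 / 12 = 1 / 2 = 0.50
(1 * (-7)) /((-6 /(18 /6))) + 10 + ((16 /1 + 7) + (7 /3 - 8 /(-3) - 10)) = 63 /2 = 31.50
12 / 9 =4 / 3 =1.33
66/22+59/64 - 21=-1093/64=-17.08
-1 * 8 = -8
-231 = -231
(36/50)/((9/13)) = 26/25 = 1.04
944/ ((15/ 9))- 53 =2567/ 5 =513.40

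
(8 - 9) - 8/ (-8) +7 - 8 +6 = 5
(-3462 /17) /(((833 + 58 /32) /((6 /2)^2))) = -498528 /227069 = -2.20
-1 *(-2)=2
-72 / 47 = -1.53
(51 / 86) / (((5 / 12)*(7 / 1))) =306 / 1505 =0.20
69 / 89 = 0.78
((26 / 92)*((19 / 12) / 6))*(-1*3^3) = -741 / 368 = -2.01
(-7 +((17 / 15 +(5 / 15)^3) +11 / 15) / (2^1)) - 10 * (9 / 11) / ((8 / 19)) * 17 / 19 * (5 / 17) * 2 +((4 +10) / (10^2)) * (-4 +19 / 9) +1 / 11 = -244267 / 14850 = -16.45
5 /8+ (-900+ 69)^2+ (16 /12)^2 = 49720565 /72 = 690563.40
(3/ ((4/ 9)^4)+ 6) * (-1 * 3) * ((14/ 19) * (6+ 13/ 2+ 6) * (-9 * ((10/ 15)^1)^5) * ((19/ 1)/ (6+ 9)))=1831907/ 360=5088.63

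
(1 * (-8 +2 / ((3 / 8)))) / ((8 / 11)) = -11 / 3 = -3.67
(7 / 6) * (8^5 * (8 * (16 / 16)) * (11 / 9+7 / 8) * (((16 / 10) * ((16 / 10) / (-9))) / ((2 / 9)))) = -554172416 / 675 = -820996.17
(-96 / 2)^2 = 2304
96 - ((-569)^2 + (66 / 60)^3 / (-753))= -243719743669 / 753000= -323665.00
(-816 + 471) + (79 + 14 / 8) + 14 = -250.25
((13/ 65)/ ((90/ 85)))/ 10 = 17/ 900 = 0.02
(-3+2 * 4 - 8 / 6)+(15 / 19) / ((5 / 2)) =227 / 57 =3.98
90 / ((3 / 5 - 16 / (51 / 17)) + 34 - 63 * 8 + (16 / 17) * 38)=-22950 / 111937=-0.21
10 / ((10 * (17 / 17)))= 1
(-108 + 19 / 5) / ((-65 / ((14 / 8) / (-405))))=-3647 / 526500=-0.01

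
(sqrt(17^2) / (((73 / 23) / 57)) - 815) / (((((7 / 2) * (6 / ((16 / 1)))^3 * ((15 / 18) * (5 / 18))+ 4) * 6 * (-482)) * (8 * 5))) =4762624 / 4369837305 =0.00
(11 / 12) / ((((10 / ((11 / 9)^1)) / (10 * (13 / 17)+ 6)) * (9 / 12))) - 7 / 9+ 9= 70646 / 6885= 10.26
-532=-532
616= 616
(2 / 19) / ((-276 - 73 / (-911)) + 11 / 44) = -7288 / 19086279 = -0.00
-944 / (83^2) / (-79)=944 / 544231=0.00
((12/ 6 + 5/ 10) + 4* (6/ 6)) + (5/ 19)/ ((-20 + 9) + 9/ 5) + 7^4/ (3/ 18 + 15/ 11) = 1575.44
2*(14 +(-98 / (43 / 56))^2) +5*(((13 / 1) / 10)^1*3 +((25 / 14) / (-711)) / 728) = 437139426629011 / 13398800688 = 32625.27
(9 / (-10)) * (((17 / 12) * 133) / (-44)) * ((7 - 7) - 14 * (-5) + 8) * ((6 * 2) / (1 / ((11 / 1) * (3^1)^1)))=119041.65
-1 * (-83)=83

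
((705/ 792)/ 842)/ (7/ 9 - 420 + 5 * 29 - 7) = -0.00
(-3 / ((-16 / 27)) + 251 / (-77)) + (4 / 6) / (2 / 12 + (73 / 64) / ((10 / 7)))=5692473 / 2282896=2.49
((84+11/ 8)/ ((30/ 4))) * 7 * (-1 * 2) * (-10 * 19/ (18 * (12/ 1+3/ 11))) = 999229/ 7290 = 137.07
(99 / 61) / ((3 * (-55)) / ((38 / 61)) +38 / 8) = -7524 / 1205909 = -0.01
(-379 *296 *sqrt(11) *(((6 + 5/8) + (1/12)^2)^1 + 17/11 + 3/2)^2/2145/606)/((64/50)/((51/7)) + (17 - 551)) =280083489251155 *sqrt(11)/18498544741961856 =0.05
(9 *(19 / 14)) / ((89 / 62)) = 5301 / 623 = 8.51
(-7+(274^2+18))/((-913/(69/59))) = -5181003/53867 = -96.18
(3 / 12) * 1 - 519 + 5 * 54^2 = 56245 / 4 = 14061.25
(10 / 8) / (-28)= -5 / 112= -0.04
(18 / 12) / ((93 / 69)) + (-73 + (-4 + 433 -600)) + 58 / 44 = -82375 / 341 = -241.57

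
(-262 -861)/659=-1123/659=-1.70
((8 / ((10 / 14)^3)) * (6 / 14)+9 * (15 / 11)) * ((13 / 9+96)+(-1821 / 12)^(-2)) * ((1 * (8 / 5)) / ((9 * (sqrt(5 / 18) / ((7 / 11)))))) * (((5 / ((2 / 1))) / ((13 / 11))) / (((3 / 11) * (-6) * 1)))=-44953187793206 * sqrt(10) / 242485498125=-586.24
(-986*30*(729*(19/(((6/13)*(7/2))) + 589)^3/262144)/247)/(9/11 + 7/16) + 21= -26667790010409/463736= -57506404.53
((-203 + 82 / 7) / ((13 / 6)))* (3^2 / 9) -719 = -5651 / 7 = -807.29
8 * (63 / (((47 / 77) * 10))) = 19404 / 235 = 82.57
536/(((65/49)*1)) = 26264/65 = 404.06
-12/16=-3/4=-0.75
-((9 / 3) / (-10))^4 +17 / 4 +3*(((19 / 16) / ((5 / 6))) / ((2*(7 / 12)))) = 553433 / 70000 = 7.91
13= 13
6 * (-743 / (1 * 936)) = -743 / 156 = -4.76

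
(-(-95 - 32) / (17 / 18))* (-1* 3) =-403.41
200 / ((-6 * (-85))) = 20 / 51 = 0.39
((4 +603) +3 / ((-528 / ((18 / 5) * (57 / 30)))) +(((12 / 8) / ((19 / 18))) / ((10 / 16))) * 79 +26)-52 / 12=202708813 / 250800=808.25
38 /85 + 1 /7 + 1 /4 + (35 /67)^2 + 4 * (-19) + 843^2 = 710574.11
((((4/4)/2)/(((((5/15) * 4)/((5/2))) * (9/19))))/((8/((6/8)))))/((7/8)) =95/448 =0.21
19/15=1.27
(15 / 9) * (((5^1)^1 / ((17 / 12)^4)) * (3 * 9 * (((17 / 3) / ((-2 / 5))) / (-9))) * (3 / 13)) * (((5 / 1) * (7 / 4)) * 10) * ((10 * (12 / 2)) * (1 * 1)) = 6804000000 / 63869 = 106530.55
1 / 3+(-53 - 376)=-1286 / 3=-428.67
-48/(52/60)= -720/13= -55.38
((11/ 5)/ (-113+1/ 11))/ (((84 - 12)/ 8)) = -121/ 55890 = -0.00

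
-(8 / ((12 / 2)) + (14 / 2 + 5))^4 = -2560000 / 81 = -31604.94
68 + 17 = 85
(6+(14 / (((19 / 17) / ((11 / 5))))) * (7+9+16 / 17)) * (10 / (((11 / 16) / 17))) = 116926.16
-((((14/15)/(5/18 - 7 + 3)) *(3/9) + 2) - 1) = -307/335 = -0.92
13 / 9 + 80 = 733 / 9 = 81.44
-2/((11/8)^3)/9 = -1024/11979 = -0.09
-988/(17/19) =-18772/17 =-1104.24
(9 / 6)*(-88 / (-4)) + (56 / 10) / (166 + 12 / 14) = 48229 / 1460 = 33.03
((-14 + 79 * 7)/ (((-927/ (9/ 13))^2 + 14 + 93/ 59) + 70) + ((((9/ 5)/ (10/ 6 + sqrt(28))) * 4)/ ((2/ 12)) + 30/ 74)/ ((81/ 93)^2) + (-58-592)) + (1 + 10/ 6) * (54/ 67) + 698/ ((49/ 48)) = 15376 * sqrt(7)/ 3405 + 3308790694742439701/ 101260622213598204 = 44.62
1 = 1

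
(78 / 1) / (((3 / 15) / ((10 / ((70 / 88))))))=34320 / 7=4902.86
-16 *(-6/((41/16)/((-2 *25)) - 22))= -76800/17641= -4.35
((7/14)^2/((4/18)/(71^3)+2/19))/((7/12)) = 183608343/45097052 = 4.07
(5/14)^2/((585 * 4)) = 5/91728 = 0.00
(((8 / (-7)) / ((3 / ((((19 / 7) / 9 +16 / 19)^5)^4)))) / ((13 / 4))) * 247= -424.49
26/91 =2/7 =0.29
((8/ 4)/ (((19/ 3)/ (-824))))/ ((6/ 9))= -7416/ 19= -390.32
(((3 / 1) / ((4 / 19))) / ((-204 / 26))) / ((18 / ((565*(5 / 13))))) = -53675 / 2448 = -21.93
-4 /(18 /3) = -2 /3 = -0.67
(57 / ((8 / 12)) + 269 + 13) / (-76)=-735 / 152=-4.84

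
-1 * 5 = -5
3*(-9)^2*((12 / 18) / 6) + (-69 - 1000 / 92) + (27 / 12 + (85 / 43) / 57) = -11406487 / 225492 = -50.58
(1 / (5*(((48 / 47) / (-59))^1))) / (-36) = 2773 / 8640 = 0.32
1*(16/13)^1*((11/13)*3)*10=5280/169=31.24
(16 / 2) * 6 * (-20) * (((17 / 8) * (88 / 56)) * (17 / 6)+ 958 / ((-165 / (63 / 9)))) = 2304908 / 77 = 29933.87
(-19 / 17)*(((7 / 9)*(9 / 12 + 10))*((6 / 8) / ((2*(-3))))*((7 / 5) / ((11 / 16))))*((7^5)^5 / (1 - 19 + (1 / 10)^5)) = -536870000510075068740066310000 / 3029398317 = -177220010157573170903.71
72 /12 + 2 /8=25 /4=6.25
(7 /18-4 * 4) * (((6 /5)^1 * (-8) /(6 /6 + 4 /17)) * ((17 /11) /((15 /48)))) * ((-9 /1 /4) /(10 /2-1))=-649672 /1925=-337.49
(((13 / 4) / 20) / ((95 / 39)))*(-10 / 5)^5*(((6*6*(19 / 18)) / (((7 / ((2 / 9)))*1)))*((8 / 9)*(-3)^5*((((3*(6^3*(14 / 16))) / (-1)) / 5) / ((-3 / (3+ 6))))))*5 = 23654592 / 25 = 946183.68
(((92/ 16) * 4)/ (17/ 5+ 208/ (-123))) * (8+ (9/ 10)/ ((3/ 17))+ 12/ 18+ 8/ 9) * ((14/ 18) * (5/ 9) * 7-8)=-501258251/ 510786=-981.35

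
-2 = -2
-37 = -37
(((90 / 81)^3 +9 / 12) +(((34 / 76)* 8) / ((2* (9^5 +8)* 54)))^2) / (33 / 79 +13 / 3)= 0.45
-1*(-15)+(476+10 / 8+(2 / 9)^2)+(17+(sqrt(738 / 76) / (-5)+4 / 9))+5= 166777 / 324-3*sqrt(1558) / 190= 514.12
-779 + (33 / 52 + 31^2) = 9497 / 52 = 182.63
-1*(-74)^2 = -5476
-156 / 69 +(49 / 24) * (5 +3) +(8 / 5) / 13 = 63667 / 4485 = 14.20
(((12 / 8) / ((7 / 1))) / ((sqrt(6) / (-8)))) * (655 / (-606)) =0.76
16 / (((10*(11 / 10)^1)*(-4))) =-4 / 11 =-0.36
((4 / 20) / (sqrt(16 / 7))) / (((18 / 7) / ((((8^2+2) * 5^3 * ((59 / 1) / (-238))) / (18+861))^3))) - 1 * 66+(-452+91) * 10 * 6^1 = -21726 - 106781034765625 * sqrt(7) / 435991679921448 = -21726.65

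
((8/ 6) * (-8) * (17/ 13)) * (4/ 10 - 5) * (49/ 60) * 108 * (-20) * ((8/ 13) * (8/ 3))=-185740.27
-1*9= -9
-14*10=-140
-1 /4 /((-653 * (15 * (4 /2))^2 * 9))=0.00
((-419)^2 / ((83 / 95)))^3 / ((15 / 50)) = 46393266698865745223750 / 1715361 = 27045774445650650.34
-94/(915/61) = -94/15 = -6.27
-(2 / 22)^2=-1 / 121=-0.01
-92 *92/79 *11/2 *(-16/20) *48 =8937984/395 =22627.81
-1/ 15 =-0.07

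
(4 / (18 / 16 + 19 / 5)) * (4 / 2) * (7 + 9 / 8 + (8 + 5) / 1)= 6760 / 197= 34.31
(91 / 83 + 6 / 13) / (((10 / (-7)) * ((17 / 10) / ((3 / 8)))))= -35301 / 146744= -0.24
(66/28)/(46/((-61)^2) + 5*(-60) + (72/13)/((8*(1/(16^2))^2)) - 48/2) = 1596309/30506879900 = 0.00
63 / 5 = 12.60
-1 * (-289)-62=227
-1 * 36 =-36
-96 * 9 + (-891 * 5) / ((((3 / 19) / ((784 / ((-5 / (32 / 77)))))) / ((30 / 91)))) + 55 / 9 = 70816747 / 117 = 605271.34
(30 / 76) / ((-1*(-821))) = 15 / 31198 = 0.00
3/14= 0.21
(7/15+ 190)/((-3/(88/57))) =-251416/2565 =-98.02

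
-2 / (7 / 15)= -30 / 7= -4.29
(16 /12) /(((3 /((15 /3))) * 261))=20 /2349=0.01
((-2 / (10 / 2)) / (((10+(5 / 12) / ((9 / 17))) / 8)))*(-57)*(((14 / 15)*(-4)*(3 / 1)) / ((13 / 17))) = -93768192 / 378625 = -247.65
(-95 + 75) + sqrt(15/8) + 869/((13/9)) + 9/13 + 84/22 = sqrt(30)/4 + 83816/143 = 587.50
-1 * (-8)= 8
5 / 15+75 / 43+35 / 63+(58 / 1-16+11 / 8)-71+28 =9313 / 3096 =3.01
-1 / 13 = -0.08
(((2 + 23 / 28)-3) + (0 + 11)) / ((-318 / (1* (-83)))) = 8383 / 2968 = 2.82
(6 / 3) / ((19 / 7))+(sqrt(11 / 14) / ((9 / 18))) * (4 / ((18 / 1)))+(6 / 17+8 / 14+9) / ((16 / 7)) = 2 * sqrt(154) / 63+26247 / 5168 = 5.47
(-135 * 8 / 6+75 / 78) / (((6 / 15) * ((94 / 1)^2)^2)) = -23275 / 4059894592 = -0.00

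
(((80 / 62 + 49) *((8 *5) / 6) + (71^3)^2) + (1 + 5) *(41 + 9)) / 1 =11913326463733 / 93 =128100284556.27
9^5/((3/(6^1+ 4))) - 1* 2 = 196828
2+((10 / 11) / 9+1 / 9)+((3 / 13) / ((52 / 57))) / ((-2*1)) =93053 / 44616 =2.09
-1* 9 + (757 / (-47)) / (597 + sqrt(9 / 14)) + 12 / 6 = -549314633 / 78172233 + 757* sqrt(14) / 78172233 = -7.03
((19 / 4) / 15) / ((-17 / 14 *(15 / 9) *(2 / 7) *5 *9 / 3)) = -931 / 25500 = -0.04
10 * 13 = 130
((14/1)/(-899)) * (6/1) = -84/899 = -0.09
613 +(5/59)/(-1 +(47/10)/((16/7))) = 6113023/9971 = 613.08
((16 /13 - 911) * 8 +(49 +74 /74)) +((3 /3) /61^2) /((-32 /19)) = -11188719799 /1547936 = -7228.15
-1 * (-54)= 54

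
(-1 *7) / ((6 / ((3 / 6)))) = -7 / 12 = -0.58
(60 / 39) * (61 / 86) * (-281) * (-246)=42166860 / 559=75432.67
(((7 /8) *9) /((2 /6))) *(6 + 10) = 378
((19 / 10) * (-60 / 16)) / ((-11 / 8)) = 57 / 11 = 5.18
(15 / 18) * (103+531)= 1585 / 3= 528.33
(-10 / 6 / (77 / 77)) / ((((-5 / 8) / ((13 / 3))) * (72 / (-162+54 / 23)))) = -1768 / 69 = -25.62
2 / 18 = 1 / 9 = 0.11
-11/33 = -1/3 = -0.33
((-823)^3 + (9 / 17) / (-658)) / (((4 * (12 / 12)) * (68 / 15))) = -93533154085065 / 3042592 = -30741273.92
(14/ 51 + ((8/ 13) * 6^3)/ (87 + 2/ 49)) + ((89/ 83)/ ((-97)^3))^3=2214530278388711816329968764603/ 1229171407833065619586370514405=1.80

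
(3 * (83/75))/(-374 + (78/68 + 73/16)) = -22576/2504375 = -0.01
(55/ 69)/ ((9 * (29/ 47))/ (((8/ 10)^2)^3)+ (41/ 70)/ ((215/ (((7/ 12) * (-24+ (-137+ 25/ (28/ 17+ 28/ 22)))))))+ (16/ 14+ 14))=3107360256000/ 140668533895619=0.02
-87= -87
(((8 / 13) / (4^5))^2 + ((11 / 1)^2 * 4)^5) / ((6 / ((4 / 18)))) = 73541663977482747905 / 74760192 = 983700844126.81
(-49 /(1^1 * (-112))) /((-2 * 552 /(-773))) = 5411 /17664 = 0.31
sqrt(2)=1.41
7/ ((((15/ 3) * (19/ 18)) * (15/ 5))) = 42/ 95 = 0.44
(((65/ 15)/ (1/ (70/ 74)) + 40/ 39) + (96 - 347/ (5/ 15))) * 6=-2712480/ 481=-5639.25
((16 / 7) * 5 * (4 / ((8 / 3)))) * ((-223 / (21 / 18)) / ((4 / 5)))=-200700 / 49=-4095.92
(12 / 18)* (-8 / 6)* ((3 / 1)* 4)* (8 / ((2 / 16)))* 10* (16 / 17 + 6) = -2416640 / 51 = -47385.10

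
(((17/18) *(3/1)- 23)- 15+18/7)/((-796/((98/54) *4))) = 9583/32238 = 0.30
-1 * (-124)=124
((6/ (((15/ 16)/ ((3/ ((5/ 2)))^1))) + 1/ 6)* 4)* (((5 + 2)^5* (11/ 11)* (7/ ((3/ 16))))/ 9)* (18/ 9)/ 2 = 4431131936/ 2025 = 2188213.30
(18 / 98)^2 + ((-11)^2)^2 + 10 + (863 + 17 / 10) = 372532767 / 24010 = 15515.73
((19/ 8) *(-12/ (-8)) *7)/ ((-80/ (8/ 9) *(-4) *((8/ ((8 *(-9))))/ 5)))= -399/ 128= -3.12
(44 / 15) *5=44 / 3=14.67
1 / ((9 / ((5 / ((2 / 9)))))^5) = 3125 / 32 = 97.66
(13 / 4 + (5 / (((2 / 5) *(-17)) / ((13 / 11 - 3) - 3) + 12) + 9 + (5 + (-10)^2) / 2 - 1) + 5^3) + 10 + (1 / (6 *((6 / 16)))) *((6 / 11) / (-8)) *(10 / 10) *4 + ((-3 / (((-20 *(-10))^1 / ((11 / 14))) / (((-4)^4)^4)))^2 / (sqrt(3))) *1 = 46678613 / 234564 + 26156906635767840768 *sqrt(3) / 30625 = 1479349918758906.39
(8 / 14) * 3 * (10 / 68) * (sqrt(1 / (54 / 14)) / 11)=0.01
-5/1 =-5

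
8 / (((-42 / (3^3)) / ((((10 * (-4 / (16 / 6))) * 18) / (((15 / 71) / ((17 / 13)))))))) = 782136 / 91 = 8594.90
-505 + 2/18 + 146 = -3230/9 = -358.89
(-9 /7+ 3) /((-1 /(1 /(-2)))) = 6 /7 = 0.86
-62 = -62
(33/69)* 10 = 110/23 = 4.78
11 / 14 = 0.79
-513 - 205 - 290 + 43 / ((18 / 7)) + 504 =-487.28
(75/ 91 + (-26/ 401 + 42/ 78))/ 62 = 23679/ 1131221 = 0.02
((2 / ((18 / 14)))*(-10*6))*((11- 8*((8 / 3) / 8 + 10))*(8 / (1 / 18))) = 963200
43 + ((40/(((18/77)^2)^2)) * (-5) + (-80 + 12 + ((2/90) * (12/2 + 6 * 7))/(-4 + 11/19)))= -285726404071/4264650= -66998.79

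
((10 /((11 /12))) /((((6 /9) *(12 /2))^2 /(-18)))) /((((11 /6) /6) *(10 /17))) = -8262 /121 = -68.28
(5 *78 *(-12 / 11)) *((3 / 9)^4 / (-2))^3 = 0.00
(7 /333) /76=7 /25308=0.00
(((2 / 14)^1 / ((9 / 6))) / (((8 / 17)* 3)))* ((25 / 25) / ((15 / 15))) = 17 / 252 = 0.07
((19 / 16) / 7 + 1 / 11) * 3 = 963 / 1232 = 0.78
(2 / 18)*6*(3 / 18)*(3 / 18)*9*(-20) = -10 / 3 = -3.33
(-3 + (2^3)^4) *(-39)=-159627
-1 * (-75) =75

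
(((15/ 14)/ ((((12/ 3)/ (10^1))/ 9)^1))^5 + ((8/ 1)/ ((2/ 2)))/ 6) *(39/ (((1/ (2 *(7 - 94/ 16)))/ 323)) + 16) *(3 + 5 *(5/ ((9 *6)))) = 8917364706842135066743/ 11152318464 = 799597387361.89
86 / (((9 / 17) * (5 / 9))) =292.40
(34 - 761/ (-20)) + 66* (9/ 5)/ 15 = 7997/ 100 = 79.97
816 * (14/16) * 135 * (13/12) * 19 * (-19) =-75393045/2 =-37696522.50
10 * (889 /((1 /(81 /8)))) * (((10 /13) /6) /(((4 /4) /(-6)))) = -1800225 /26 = -69239.42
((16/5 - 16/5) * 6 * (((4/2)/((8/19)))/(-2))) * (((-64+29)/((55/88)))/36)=0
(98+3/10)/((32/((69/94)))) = 67827/30080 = 2.25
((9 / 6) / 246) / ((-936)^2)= 1 / 143679744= 0.00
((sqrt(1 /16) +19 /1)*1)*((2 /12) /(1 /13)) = 1001 /24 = 41.71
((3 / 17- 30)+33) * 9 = 486 / 17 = 28.59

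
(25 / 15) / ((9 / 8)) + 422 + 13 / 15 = 57287 / 135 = 424.35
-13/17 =-0.76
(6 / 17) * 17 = 6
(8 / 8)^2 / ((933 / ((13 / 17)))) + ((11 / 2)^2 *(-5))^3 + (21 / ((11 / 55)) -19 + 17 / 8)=-3512251670753 / 1015104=-3459991.95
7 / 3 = 2.33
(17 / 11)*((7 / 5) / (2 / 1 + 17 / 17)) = 0.72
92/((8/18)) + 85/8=217.62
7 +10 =17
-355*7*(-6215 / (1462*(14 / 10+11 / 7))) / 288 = 540549625 / 43789824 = 12.34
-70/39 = -1.79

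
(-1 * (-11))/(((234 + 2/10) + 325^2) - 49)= 55/529051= 0.00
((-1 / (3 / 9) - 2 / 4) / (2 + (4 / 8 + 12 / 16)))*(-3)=42 / 13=3.23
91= 91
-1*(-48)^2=-2304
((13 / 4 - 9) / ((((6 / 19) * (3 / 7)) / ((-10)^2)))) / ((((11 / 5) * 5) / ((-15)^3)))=28678125 / 22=1303551.14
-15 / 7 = -2.14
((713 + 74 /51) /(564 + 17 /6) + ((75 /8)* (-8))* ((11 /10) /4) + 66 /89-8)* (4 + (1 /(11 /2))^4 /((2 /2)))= -16050255307385 /150676768066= -106.52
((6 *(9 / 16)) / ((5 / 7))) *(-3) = -567 / 40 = -14.18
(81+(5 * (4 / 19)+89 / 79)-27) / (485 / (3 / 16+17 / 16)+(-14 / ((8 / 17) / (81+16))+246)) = -337300 / 13519507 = -0.02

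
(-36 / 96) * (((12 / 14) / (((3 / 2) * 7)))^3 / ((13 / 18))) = -432 / 1529437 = -0.00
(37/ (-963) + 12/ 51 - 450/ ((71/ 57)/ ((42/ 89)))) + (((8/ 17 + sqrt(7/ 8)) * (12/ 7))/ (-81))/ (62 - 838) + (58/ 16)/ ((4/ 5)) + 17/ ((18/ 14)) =-1028573759911727/ 6743177181216 + sqrt(14)/ 146664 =-152.54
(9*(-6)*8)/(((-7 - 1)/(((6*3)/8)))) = 243/2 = 121.50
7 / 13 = 0.54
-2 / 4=-1 / 2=-0.50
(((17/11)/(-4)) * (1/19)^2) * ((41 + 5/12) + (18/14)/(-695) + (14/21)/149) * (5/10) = -107455113/4848030880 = -0.02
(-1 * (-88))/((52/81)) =1782/13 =137.08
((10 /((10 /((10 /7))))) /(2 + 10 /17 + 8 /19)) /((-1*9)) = -1615 /30618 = -0.05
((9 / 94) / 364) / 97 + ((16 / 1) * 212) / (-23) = -11257884977 / 76335896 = -147.48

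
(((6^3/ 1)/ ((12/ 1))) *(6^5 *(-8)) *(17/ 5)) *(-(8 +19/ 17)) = 34712064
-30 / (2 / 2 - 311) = 3 / 31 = 0.10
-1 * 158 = -158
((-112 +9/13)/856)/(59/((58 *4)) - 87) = 0.00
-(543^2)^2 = -86935932801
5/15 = 0.33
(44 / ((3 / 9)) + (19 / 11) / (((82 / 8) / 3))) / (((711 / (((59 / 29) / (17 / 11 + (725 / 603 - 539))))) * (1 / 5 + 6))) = -0.00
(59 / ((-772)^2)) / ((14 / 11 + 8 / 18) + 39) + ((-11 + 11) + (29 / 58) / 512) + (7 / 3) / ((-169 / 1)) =-999964410491 / 77953448481792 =-0.01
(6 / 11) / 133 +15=21951 / 1463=15.00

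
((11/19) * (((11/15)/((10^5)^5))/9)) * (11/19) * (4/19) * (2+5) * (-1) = -9317/2314912500000000000000000000000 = -0.00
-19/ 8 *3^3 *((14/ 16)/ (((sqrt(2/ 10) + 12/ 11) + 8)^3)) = -150447532764375/ 1985515110055024 + 39463681627755 *sqrt(5)/ 7942060440220096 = -0.06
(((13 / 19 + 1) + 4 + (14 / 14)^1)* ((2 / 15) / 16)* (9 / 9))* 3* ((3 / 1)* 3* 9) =10287 / 760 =13.54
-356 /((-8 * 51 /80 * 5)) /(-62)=-356 /1581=-0.23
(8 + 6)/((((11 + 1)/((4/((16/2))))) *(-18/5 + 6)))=35/144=0.24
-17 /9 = -1.89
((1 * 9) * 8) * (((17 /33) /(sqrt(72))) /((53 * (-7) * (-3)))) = 0.00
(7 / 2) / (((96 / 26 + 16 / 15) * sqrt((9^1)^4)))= 455 / 50112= 0.01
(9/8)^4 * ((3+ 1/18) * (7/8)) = 280665/65536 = 4.28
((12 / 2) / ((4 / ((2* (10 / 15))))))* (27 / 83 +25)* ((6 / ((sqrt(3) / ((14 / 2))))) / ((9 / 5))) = 294280* sqrt(3) / 747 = 682.34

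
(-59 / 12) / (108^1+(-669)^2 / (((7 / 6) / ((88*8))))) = -413 / 22685981040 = -0.00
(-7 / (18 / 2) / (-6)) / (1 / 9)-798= -4781 / 6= -796.83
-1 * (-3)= 3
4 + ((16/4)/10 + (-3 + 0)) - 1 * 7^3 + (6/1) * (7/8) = -6727/20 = -336.35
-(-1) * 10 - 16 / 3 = 14 / 3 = 4.67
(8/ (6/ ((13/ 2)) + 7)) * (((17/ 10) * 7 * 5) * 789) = 4882332/ 103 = 47401.28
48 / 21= 16 / 7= 2.29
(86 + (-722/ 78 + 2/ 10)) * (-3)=-230.83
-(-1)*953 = 953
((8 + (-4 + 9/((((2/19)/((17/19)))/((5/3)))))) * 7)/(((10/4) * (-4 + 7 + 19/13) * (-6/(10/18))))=-23933/3132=-7.64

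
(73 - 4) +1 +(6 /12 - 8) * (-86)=715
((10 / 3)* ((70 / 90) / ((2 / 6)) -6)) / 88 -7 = -257 / 36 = -7.14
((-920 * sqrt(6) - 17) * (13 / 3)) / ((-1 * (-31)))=-11960 * sqrt(6) / 93 - 221 / 93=-317.39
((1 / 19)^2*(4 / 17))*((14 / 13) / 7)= 8 / 79781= 0.00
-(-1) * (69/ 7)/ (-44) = -69/ 308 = -0.22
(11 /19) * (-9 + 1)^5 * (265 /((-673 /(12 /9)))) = 382074880 /38361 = 9959.98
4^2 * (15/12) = 20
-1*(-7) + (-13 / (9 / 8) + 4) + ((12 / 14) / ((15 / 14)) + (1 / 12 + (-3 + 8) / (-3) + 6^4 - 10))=231239 / 180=1284.66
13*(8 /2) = 52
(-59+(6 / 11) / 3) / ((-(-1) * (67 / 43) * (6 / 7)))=-194747 / 4422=-44.04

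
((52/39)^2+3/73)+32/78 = 19039/8541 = 2.23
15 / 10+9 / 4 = 15 / 4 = 3.75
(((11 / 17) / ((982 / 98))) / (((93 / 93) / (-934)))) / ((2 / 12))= -3020556 / 8347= -361.87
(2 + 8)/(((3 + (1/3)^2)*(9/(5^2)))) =125/14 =8.93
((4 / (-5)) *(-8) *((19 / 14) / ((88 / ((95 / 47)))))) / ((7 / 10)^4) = 7220000 / 8689219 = 0.83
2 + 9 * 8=74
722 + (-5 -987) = -270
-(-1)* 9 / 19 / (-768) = -3 / 4864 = -0.00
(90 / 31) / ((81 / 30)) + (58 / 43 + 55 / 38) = 588317 / 151962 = 3.87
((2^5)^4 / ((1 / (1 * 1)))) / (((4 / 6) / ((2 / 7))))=3145728 / 7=449389.71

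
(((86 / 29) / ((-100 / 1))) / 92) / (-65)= 43 / 8671000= 0.00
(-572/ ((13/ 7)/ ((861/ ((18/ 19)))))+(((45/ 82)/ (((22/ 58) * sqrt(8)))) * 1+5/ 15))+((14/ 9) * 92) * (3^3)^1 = -828169/ 3+1305 * sqrt(2)/ 3608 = -276055.82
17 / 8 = 2.12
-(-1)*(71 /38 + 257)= 9837 /38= 258.87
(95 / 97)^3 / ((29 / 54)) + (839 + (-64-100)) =17911872225 / 26467517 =676.75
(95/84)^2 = 9025/7056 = 1.28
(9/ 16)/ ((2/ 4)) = 9/ 8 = 1.12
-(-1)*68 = 68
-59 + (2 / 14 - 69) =-895 / 7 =-127.86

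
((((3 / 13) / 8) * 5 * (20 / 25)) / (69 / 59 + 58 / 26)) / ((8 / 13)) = 2301 / 41728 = 0.06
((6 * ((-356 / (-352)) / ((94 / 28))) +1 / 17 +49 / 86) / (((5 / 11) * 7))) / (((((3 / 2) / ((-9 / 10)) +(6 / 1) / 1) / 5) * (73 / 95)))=262394085 / 228233551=1.15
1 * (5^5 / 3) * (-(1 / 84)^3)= -3125 / 1778112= -0.00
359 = 359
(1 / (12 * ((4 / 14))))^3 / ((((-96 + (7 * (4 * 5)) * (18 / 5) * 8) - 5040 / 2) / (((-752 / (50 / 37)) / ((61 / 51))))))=-10140109 / 1243814400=-0.01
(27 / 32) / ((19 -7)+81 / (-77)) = 693 / 8992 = 0.08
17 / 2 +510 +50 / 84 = 10901 / 21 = 519.10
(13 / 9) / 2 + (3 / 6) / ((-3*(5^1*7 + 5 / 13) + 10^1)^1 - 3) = 8320 / 11601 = 0.72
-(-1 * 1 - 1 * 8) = 9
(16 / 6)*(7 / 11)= 56 / 33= 1.70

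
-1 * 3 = -3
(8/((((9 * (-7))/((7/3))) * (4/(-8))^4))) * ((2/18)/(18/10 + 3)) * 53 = -4240/729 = -5.82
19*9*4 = 684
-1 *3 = -3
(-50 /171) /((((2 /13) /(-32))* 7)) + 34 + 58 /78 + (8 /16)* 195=4386085 /31122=140.93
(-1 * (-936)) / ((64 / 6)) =351 / 4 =87.75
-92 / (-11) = 92 / 11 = 8.36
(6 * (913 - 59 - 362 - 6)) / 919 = 2916 / 919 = 3.17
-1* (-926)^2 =-857476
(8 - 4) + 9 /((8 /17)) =23.12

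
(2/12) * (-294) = -49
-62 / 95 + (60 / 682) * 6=-4042 / 32395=-0.12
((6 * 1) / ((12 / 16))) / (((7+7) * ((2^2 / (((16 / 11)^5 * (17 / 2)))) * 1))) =8912896 / 1127357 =7.91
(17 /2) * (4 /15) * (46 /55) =1564 /825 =1.90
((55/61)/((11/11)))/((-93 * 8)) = -55/45384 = -0.00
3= 3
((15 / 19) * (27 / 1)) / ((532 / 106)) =4.25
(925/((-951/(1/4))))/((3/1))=-925/11412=-0.08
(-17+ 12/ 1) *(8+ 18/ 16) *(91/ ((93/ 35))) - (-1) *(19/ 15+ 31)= -1897531/ 1240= -1530.27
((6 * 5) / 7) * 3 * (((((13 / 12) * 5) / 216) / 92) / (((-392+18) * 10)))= -65 / 69366528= -0.00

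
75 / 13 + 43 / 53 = 4534 / 689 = 6.58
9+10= 19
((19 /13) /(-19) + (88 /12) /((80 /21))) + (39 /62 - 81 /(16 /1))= -83353 /32240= -2.59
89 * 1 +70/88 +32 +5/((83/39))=453377/3652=124.14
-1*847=-847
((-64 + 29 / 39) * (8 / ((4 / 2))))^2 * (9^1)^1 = 97377424 / 169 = 576197.78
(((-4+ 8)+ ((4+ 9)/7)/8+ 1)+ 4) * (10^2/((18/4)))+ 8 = 13429/63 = 213.16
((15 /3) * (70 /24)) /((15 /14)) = 245 /18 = 13.61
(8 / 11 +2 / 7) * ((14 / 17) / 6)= 26 / 187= 0.14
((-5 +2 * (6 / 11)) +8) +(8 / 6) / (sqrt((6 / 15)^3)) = 45 / 11 +5 * sqrt(10) / 3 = 9.36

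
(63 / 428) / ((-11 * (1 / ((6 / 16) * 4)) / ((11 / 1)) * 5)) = -189 / 4280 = -0.04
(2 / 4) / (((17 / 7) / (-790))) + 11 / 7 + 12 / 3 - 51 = -24761 / 119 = -208.08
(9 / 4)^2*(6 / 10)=243 / 80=3.04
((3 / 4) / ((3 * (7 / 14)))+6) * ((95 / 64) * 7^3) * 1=423605 / 128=3309.41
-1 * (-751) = 751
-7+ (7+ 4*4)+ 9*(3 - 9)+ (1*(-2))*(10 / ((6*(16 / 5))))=-937 / 24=-39.04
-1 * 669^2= -447561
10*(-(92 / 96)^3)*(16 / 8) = -60835 / 3456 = -17.60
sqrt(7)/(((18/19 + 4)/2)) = 19*sqrt(7)/47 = 1.07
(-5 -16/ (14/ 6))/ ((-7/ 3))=249/ 49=5.08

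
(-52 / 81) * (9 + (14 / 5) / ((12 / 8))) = -8476 / 1215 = -6.98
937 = 937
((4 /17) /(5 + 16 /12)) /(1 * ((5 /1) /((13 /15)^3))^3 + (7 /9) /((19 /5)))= 286321483071 /3493916347504390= 0.00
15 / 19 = 0.79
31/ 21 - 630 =-628.52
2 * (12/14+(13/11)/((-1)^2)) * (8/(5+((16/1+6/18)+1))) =7536/5159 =1.46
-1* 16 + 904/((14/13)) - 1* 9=5701/7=814.43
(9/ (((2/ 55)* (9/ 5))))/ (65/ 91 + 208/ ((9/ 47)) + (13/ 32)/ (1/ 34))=27720/ 221911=0.12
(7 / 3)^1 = 7 / 3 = 2.33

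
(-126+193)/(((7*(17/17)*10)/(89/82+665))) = 3659473/5740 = 637.54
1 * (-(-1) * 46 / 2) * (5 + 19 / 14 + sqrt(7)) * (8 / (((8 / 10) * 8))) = 258.83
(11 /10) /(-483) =-11 /4830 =-0.00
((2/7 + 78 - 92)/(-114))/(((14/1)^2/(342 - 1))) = 0.21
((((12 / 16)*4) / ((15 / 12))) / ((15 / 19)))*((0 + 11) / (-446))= -418 / 5575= -0.07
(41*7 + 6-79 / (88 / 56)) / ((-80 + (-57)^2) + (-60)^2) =2670 / 74459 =0.04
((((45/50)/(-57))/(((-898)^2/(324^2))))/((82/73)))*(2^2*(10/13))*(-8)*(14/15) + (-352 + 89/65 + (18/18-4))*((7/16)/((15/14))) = -29472156556941/204161332700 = -144.36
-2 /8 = -1 /4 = -0.25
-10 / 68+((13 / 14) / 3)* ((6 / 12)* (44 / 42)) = 113 / 7497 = 0.02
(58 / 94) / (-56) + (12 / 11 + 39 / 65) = 243181 / 144760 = 1.68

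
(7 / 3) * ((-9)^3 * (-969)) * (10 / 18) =915705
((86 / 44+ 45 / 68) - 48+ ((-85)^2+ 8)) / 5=1437.52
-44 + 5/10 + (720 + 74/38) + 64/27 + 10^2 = 801119/1026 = 780.82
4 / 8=0.50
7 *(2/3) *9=42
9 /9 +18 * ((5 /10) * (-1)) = -8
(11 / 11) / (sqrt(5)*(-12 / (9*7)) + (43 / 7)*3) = 84*sqrt(5) / 149689 + 8127 / 149689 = 0.06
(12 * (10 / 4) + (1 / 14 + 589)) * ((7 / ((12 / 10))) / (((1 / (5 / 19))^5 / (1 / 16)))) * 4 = 45140625 / 39617584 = 1.14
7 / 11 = 0.64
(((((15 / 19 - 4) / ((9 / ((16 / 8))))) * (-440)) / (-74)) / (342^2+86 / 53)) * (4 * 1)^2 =-11380160 / 19611099603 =-0.00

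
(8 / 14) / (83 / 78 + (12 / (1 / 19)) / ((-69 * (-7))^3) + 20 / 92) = 558027288 / 1251441935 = 0.45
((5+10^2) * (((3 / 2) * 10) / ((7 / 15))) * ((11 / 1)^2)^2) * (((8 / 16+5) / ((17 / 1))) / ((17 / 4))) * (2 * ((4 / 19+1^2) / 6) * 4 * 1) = 33337557000 / 5491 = 6071308.87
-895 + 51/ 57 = -16988/ 19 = -894.11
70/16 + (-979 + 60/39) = -101201/104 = -973.09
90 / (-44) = -45 / 22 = -2.05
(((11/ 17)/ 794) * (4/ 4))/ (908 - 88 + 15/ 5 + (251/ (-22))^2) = 2662/ 3113536417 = 0.00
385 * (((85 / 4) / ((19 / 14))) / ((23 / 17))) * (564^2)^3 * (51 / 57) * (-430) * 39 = -17867065471977004457061888000 / 8303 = -2151880702393954529334203.00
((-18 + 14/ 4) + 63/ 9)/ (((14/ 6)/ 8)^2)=-88.16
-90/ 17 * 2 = -180/ 17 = -10.59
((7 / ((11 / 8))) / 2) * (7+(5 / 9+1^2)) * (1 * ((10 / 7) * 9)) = 280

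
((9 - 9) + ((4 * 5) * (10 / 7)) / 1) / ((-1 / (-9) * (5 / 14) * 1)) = 720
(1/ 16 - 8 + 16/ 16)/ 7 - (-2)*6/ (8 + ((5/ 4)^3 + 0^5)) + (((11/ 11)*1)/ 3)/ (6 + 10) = 3599/ 15288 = 0.24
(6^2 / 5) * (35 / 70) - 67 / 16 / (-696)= 200783 / 55680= 3.61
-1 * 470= -470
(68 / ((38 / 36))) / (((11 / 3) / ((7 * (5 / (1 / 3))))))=385560 / 209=1844.78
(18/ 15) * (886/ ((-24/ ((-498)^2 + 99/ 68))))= -7470916353/ 680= -10986641.70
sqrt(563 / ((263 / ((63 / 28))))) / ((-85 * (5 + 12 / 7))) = -21 * sqrt(148069) / 2101370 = -0.00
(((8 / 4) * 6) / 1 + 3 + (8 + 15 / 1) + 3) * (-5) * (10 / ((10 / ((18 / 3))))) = -1230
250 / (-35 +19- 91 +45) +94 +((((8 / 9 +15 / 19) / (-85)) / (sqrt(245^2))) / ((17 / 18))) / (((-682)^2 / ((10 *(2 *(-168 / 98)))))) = 14073856109989 / 156432247895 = 89.97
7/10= 0.70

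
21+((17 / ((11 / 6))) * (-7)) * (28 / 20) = -3843 / 55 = -69.87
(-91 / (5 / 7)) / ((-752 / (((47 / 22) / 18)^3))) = 1407133 / 4967930880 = 0.00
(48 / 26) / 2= 12 / 13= 0.92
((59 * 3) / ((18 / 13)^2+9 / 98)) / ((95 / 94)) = 91852852 / 1053645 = 87.18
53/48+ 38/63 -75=-73.29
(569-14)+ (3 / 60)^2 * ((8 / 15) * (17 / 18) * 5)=1498517 / 2700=555.01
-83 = -83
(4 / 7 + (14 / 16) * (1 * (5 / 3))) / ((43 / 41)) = 1.94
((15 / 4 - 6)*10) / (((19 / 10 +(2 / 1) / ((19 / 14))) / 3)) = -12825 / 641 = -20.01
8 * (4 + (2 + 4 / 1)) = 80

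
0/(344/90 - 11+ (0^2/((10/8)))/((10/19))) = 0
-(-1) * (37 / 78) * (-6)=-37 / 13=-2.85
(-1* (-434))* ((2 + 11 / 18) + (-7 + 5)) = 2387 / 9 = 265.22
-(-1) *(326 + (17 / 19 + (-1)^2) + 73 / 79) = 493557 / 1501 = 328.82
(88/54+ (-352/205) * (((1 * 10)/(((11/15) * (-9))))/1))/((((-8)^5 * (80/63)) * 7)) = -1171/80609280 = -0.00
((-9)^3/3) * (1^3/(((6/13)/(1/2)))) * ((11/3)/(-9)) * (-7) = -750.75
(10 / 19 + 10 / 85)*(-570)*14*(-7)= 611520 / 17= 35971.76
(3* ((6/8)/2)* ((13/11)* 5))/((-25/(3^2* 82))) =-43173/220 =-196.24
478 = 478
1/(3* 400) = 0.00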